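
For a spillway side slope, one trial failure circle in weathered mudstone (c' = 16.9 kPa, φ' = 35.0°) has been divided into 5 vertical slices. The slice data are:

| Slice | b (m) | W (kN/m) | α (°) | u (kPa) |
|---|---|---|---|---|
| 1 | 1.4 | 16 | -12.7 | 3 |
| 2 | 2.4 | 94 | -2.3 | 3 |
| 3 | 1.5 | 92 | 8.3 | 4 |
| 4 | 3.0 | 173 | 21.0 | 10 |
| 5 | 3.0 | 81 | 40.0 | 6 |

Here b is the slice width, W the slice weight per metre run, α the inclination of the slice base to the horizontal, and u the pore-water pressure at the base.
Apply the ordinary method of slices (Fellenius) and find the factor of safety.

Ordinary method of slices: FS = Σ[c'·Δl_i + (W_i cosα_i − u_i·Δl_i)·tanφ'] / Σ W_i sinα_i, with Δl_i = b_i / cosα_i.
Slice 1: Δl = 1.4/cos(-12.7°) = 1.435 m; N'_1 = 16·cos(-12.7°) − 3·1.435 = 11.3; c'Δl = 24.25; W sinα = -3.5
Slice 2: Δl = 2.4/cos(-2.3°) = 2.402 m; N'_2 = 94·cos(-2.3°) − 3·2.402 = 86.7; c'Δl = 40.59; W sinα = -3.8
Slice 3: Δl = 1.5/cos8.3° = 1.516 m; N'_3 = 92·cos8.3° − 4·1.516 = 85.0; c'Δl = 25.62; W sinα = 13.3
Slice 4: Δl = 3.0/cos21.0° = 3.213 m; N'_4 = 173·cos21.0° − 10·3.213 = 129.4; c'Δl = 54.31; W sinα = 62.0
Slice 5: Δl = 3.0/cos40.0° = 3.916 m; N'_5 = 81·cos40.0° − 6·3.916 = 38.6; c'Δl = 66.18; W sinα = 52.1
Σc'Δl = 211.0 kN/m; ΣN' = 350.9 kN/m; ΣW sinα = 120.1 kN/m
Resisting = 211.0 + 350.9·tan35.0° = 211.0 + 245.7 = 456.7 kN/m
FS = 456.7 / 120.1 = 3.804

FS = 3.80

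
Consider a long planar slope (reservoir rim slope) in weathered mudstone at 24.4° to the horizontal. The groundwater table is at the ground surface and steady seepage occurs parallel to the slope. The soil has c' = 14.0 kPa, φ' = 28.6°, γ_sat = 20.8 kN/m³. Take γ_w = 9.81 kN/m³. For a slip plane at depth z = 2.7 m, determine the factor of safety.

FS = 1.30

With seepage parallel to the slope and the water table at the surface, the effective normal stress on the slip plane uses the buoyant unit weight γ' = γ_sat − γ_w while the driving shear stress uses γ_sat:
FS = [c' + γ' z cos²β tanφ'] / [γ_sat z sinβ cosβ]
γ' = 20.8 − 9.81 = 10.99 kN/m³
Numerator = 14.0 + 10.99·2.7·cos²24.4°·tan28.6° = 14.0 + 10.99·2.7·0.8293·0.5452 = 27.417 kPa
Denominator = 20.8·2.7·sin24.4°·cos24.4° = 20.8·2.7·0.4131·0.9107 = 21.128 kPa
FS = 27.417 / 21.128 = 1.298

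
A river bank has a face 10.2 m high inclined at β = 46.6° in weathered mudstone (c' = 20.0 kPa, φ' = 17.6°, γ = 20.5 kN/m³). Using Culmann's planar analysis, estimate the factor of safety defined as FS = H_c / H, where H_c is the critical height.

H_c = (4c'/γ) · sinβ cosφ' / [1 − cos(β − φ')]
    = (4·20.0/20.5) · sin46.6°·cos17.6° / [1 − cos29.0°]
    = 3.902 · 0.6926 / 0.1254 = 21.56 m
FS = H_c / H = 21.56 / 10.2 = 2.113

FS = 2.11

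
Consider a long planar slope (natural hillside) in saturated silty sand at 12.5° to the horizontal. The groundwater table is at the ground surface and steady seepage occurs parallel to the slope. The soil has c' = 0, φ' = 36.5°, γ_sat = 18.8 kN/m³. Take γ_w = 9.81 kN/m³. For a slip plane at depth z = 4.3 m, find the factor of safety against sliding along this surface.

With seepage parallel to the slope and the water table at the surface, the effective normal stress on the slip plane uses the buoyant unit weight γ' = γ_sat − γ_w while the driving shear stress uses γ_sat:
FS = [c' + γ' z cos²β tanφ'] / [γ_sat z sinβ cosβ]
(For c' = 0 this reduces to FS = (γ'/γ_sat)·tanφ'/tanβ.)
γ' = 18.8 − 9.81 = 8.99 kN/m³
Numerator = 0.0 + 8.99·4.3·cos²12.5°·tan36.5° = 0.0 + 8.99·4.3·0.9532·0.7400 = 27.265 kPa
Denominator = 18.8·4.3·sin12.5°·cos12.5° = 18.8·4.3·0.2164·0.9763 = 17.082 kPa
FS = 27.265 / 17.082 = 1.596

FS = 1.60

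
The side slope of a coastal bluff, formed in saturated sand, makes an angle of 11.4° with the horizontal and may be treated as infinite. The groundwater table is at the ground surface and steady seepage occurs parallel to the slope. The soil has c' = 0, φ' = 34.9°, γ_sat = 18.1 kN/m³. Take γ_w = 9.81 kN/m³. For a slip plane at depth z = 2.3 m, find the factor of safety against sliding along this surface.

FS = 1.58

With seepage parallel to the slope and the water table at the surface, the effective normal stress on the slip plane uses the buoyant unit weight γ' = γ_sat − γ_w while the driving shear stress uses γ_sat:
FS = [c' + γ' z cos²β tanφ'] / [γ_sat z sinβ cosβ]
(For c' = 0 this reduces to FS = (γ'/γ_sat)·tanφ'/tanβ.)
γ' = 18.1 − 9.81 = 8.29 kN/m³
Numerator = 0.0 + 8.29·2.3·cos²11.4°·tan34.9° = 0.0 + 8.29·2.3·0.9609·0.6976 = 12.782 kPa
Denominator = 18.1·2.3·sin11.4°·cos11.4° = 18.1·2.3·0.1977·0.9803 = 8.066 kPa
FS = 12.782 / 8.066 = 1.585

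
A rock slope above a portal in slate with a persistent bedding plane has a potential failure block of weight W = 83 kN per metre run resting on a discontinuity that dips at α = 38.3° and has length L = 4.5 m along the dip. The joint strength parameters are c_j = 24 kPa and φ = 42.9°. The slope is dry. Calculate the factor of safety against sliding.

FS = 3.28

Resolving the block weight along and normal to the plane and applying the Mohr–Coulomb strength on the joint:
N' = W cosα = 83·cos38.3° = 65.1 kN/m
Driving force T = W sinα = 83·sin38.3° = 51.4 kN/m
Resisting force R = c_j·L + N'·tanφ = 24·4.5 + 65.1·tan42.9° = 108.0 + 60.5 = 168.5 kN/m
FS = R / T = 168.5 / 51.4 = 3.276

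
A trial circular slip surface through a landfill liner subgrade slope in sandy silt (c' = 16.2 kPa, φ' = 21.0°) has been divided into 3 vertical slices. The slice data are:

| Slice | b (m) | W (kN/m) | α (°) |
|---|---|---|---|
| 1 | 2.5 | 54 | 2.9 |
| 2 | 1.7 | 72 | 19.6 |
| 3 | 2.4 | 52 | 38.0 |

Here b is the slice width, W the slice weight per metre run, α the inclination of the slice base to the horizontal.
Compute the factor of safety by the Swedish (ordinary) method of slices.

FS = 3.08

Ordinary method of slices: FS = Σ[c'·Δl_i + (W_i cosα_i)·tanφ'] / Σ W_i sinα_i, with Δl_i = b_i / cosα_i.
Slice 1: Δl = 2.5/cos2.9° = 2.503 m; N'_1 = 54·cos2.9° = 53.9; c'Δl = 40.55; W sinα = 2.7
Slice 2: Δl = 1.7/cos19.6° = 1.805 m; N'_2 = 72·cos19.6° = 67.8; c'Δl = 29.23; W sinα = 24.2
Slice 3: Δl = 2.4/cos38.0° = 3.046 m; N'_3 = 52·cos38.0° = 41.0; c'Δl = 49.34; W sinα = 32.0
Σc'Δl = 119.1 kN/m; ΣN' = 162.7 kN/m; ΣW sinα = 58.9 kN/m
Resisting = 119.1 + 162.7·tan21.0° = 119.1 + 62.5 = 181.6 kN/m
FS = 181.6 / 58.9 = 3.083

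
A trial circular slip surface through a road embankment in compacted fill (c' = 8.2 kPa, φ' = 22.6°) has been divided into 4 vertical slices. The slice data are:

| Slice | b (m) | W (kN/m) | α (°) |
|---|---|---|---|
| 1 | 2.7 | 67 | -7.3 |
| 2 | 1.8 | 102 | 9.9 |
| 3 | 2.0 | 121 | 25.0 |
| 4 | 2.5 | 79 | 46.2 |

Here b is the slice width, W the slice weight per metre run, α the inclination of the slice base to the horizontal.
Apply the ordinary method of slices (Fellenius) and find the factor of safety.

FS = 1.90

Ordinary method of slices: FS = Σ[c'·Δl_i + (W_i cosα_i)·tanφ'] / Σ W_i sinα_i, with Δl_i = b_i / cosα_i.
Slice 1: Δl = 2.7/cos(-7.3°) = 2.722 m; N'_1 = 67·cos(-7.3°) = 66.5; c'Δl = 22.32; W sinα = -8.5
Slice 2: Δl = 1.8/cos9.9° = 1.827 m; N'_2 = 102·cos9.9° = 100.5; c'Δl = 14.98; W sinα = 17.5
Slice 3: Δl = 2.0/cos25.0° = 2.207 m; N'_3 = 121·cos25.0° = 109.7; c'Δl = 18.10; W sinα = 51.1
Slice 4: Δl = 2.5/cos46.2° = 3.612 m; N'_4 = 79·cos46.2° = 54.7; c'Δl = 29.62; W sinα = 57.0
Σc'Δl = 85.0 kN/m; ΣN' = 331.3 kN/m; ΣW sinα = 117.2 kN/m
Resisting = 85.0 + 331.3·tan22.6° = 85.0 + 137.9 = 222.9 kN/m
FS = 222.9 / 117.2 = 1.902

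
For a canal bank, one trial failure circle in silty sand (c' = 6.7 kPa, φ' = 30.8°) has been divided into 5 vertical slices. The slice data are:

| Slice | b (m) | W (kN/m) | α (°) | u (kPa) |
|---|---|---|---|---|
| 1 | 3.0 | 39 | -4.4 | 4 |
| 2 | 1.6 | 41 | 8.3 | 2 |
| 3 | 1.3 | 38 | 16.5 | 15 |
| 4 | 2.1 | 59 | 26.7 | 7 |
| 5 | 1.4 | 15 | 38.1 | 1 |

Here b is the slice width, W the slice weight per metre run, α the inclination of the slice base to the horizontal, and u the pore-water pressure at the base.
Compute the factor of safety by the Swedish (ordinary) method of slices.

FS = 2.89

Ordinary method of slices: FS = Σ[c'·Δl_i + (W_i cosα_i − u_i·Δl_i)·tanφ'] / Σ W_i sinα_i, with Δl_i = b_i / cosα_i.
Slice 1: Δl = 3.0/cos(-4.4°) = 3.009 m; N'_1 = 39·cos(-4.4°) − 4·3.009 = 26.8; c'Δl = 20.16; W sinα = -3.0
Slice 2: Δl = 1.6/cos8.3° = 1.617 m; N'_2 = 41·cos8.3° − 2·1.617 = 37.3; c'Δl = 10.83; W sinα = 5.9
Slice 3: Δl = 1.3/cos16.5° = 1.356 m; N'_3 = 38·cos16.5° − 15·1.356 = 16.1; c'Δl = 9.08; W sinα = 10.8
Slice 4: Δl = 2.1/cos26.7° = 2.351 m; N'_4 = 59·cos26.7° − 7·2.351 = 36.3; c'Δl = 15.75; W sinα = 26.5
Slice 5: Δl = 1.4/cos38.1° = 1.779 m; N'_5 = 15·cos38.1° − 1·1.779 = 10.0; c'Δl = 11.92; W sinα = 9.3
Σc'Δl = 67.7 kN/m; ΣN' = 126.6 kN/m; ΣW sinα = 49.5 kN/m
Resisting = 67.7 + 126.6·tan30.8° = 67.7 + 75.4 = 143.2 kN/m
FS = 143.2 / 49.5 = 2.894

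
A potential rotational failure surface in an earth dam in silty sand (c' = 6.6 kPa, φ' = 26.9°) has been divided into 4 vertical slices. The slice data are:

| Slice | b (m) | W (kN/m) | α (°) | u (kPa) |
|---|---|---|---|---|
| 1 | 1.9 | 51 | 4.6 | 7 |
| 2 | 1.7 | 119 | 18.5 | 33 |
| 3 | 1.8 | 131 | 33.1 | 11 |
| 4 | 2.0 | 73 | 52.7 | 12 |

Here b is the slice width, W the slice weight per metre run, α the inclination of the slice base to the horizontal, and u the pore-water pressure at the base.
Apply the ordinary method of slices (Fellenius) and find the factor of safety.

Ordinary method of slices: FS = Σ[c'·Δl_i + (W_i cosα_i − u_i·Δl_i)·tanφ'] / Σ W_i sinα_i, with Δl_i = b_i / cosα_i.
Slice 1: Δl = 1.9/cos4.6° = 1.906 m; N'_1 = 51·cos4.6° − 7·1.906 = 37.5; c'Δl = 12.58; W sinα = 4.1
Slice 2: Δl = 1.7/cos18.5° = 1.793 m; N'_2 = 119·cos18.5° − 33·1.793 = 53.7; c'Δl = 11.83; W sinα = 37.8
Slice 3: Δl = 1.8/cos33.1° = 2.149 m; N'_3 = 131·cos33.1° − 11·2.149 = 86.1; c'Δl = 14.18; W sinα = 71.5
Slice 4: Δl = 2.0/cos52.7° = 3.300 m; N'_4 = 73·cos52.7° − 12·3.300 = 4.6; c'Δl = 21.78; W sinα = 58.1
Σc'Δl = 60.4 kN/m; ΣN' = 181.9 kN/m; ΣW sinα = 171.5 kN/m
Resisting = 60.4 + 181.9·tan26.9° = 60.4 + 92.3 = 152.7 kN/m
FS = 152.7 / 171.5 = 0.890

FS = 0.89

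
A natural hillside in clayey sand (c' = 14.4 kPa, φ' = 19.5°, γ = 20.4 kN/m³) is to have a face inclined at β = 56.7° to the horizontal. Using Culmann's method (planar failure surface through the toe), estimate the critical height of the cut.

H_c = 10.93 m

Culmann's analysis gives the critical failure plane at α_cr = (β + φ')/2 = (56.7 + 19.5)/2 = 38.1°, and the critical height
H_c = (4c'/γ) · sinβ cosφ' / [1 − cos(β − φ')]
    = (4·14.4/20.4) · sin56.7°·cos19.5° / [1 − cos(37.2°)]
    = 2.824 · 0.8358·0.9426 / [1 − 0.7965]
    = 2.824 · 0.7879 / 0.2035
    = 10.93 m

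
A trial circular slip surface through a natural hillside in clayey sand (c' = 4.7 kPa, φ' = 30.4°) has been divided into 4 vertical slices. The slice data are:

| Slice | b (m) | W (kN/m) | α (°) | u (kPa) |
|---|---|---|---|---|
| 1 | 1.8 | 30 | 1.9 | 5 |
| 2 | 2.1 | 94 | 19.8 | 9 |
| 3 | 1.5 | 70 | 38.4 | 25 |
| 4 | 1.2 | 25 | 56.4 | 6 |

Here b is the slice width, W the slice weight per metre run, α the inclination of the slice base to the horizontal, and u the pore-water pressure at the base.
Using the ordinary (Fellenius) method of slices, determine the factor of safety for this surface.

Ordinary method of slices: FS = Σ[c'·Δl_i + (W_i cosα_i − u_i·Δl_i)·tanφ'] / Σ W_i sinα_i, with Δl_i = b_i / cosα_i.
Slice 1: Δl = 1.8/cos1.9° = 1.801 m; N'_1 = 30·cos1.9° − 5·1.801 = 21.0; c'Δl = 8.46; W sinα = 1.0
Slice 2: Δl = 2.1/cos19.8° = 2.232 m; N'_2 = 94·cos19.8° − 9·2.232 = 68.4; c'Δl = 10.49; W sinα = 31.8
Slice 3: Δl = 1.5/cos38.4° = 1.914 m; N'_3 = 70·cos38.4° − 25·1.914 = 7.0; c'Δl = 9.00; W sinα = 43.5
Slice 4: Δl = 1.2/cos56.4° = 2.168 m; N'_4 = 25·cos56.4° − 6·2.168 = 0.8; c'Δl = 10.19; W sinα = 20.8
Σc'Δl = 38.1 kN/m; ΣN' = 97.2 kN/m; ΣW sinα = 97.1 kN/m
Resisting = 38.1 + 97.2·tan30.4° = 38.1 + 57.0 = 95.1 kN/m
FS = 95.1 / 97.1 = 0.980

FS = 0.98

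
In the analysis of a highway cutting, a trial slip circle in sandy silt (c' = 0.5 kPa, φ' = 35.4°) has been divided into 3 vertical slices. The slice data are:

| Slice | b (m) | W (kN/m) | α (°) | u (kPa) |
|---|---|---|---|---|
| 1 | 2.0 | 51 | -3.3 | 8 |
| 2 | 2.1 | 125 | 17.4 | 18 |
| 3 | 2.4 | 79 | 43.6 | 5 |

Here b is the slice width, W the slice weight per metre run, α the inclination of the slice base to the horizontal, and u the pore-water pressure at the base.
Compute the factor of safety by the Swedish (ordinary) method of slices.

Ordinary method of slices: FS = Σ[c'·Δl_i + (W_i cosα_i − u_i·Δl_i)·tanφ'] / Σ W_i sinα_i, with Δl_i = b_i / cosα_i.
Slice 1: Δl = 2.0/cos(-3.3°) = 2.003 m; N'_1 = 51·cos(-3.3°) − 8·2.003 = 34.9; c'Δl = 1.00; W sinα = -2.9
Slice 2: Δl = 2.1/cos17.4° = 2.201 m; N'_2 = 125·cos17.4° − 18·2.201 = 79.7; c'Δl = 1.10; W sinα = 37.4
Slice 3: Δl = 2.4/cos43.6° = 3.314 m; N'_3 = 79·cos43.6° − 5·3.314 = 40.6; c'Δl = 1.66; W sinα = 54.5
Σc'Δl = 3.8 kN/m; ΣN' = 155.2 kN/m; ΣW sinα = 88.9 kN/m
Resisting = 3.8 + 155.2·tan35.4° = 3.8 + 110.3 = 114.1 kN/m
FS = 114.1 / 88.9 = 1.283

FS = 1.28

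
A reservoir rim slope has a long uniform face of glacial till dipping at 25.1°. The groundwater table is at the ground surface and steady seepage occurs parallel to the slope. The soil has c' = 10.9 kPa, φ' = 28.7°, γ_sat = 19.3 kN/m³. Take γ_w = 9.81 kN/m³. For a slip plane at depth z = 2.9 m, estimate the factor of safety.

FS = 1.08

With seepage parallel to the slope and the water table at the surface, the effective normal stress on the slip plane uses the buoyant unit weight γ' = γ_sat − γ_w while the driving shear stress uses γ_sat:
FS = [c' + γ' z cos²β tanφ'] / [γ_sat z sinβ cosβ]
γ' = 19.3 − 9.81 = 9.49 kN/m³
Numerator = 10.9 + 9.49·2.9·cos²25.1°·tan28.7° = 10.9 + 9.49·2.9·0.8201·0.5475 = 23.256 kPa
Denominator = 19.3·2.9·sin25.1°·cos25.1° = 19.3·2.9·0.4242·0.9056 = 21.500 kPa
FS = 23.256 / 21.500 = 1.082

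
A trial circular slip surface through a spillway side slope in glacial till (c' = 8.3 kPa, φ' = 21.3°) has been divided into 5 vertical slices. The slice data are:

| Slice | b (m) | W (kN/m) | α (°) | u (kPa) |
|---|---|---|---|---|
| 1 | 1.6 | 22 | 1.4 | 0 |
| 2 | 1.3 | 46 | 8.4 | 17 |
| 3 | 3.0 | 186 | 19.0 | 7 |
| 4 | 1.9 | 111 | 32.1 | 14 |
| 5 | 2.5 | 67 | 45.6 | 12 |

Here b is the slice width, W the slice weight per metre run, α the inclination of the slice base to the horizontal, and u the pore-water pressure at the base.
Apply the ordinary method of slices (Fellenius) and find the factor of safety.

Ordinary method of slices: FS = Σ[c'·Δl_i + (W_i cosα_i − u_i·Δl_i)·tanφ'] / Σ W_i sinα_i, with Δl_i = b_i / cosα_i.
Slice 1: Δl = 1.6/cos1.4° = 1.600 m; N'_1 = 22·cos1.4° − 0·1.600 = 22.0; c'Δl = 13.28; W sinα = 0.5
Slice 2: Δl = 1.3/cos8.4° = 1.314 m; N'_2 = 46·cos8.4° − 17·1.314 = 23.2; c'Δl = 10.91; W sinα = 6.7
Slice 3: Δl = 3.0/cos19.0° = 3.173 m; N'_3 = 186·cos19.0° − 7·3.173 = 153.7; c'Δl = 26.33; W sinα = 60.6
Slice 4: Δl = 1.9/cos32.1° = 2.243 m; N'_4 = 111·cos32.1° − 14·2.243 = 62.6; c'Δl = 18.62; W sinα = 59.0
Slice 5: Δl = 2.5/cos45.6° = 3.573 m; N'_5 = 67·cos45.6° − 12·3.573 = 4.0; c'Δl = 29.66; W sinα = 47.9
Σc'Δl = 98.8 kN/m; ΣN' = 265.4 kN/m; ΣW sinα = 174.7 kN/m
Resisting = 98.8 + 265.4·tan21.3° = 98.8 + 103.5 = 202.3 kN/m
FS = 202.3 / 174.7 = 1.158

FS = 1.16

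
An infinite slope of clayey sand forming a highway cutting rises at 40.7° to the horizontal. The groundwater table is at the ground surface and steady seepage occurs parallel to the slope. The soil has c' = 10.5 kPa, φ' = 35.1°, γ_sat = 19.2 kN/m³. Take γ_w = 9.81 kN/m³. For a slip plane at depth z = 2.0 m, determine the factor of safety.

FS = 0.95

With seepage parallel to the slope and the water table at the surface, the effective normal stress on the slip plane uses the buoyant unit weight γ' = γ_sat − γ_w while the driving shear stress uses γ_sat:
FS = [c' + γ' z cos²β tanφ'] / [γ_sat z sinβ cosβ]
γ' = 19.2 − 9.81 = 9.39 kN/m³
Numerator = 10.5 + 9.39·2.0·cos²40.7°·tan35.1° = 10.5 + 9.39·2.0·0.5748·0.7028 = 18.086 kPa
Denominator = 19.2·2.0·sin40.7°·cos40.7° = 19.2·2.0·0.6521·0.7581 = 18.984 kPa
FS = 18.086 / 18.984 = 0.953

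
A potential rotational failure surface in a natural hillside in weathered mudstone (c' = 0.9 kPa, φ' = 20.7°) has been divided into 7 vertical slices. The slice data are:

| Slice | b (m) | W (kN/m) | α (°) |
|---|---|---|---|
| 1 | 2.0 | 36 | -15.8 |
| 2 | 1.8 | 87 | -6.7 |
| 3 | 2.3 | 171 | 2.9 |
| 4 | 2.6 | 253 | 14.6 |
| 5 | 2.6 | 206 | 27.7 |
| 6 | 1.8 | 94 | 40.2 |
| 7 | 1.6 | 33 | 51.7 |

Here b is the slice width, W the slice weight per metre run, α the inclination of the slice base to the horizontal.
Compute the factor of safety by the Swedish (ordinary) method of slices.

FS = 1.37

Ordinary method of slices: FS = Σ[c'·Δl_i + (W_i cosα_i)·tanφ'] / Σ W_i sinα_i, with Δl_i = b_i / cosα_i.
Slice 1: Δl = 2.0/cos(-15.8°) = 2.079 m; N'_1 = 36·cos(-15.8°) = 34.6; c'Δl = 1.87; W sinα = -9.8
Slice 2: Δl = 1.8/cos(-6.7°) = 1.812 m; N'_2 = 87·cos(-6.7°) = 86.4; c'Δl = 1.63; W sinα = -10.2
Slice 3: Δl = 2.3/cos2.9° = 2.303 m; N'_3 = 171·cos2.9° = 170.8; c'Δl = 2.07; W sinα = 8.7
Slice 4: Δl = 2.6/cos14.6° = 2.687 m; N'_4 = 253·cos14.6° = 244.8; c'Δl = 2.42; W sinα = 63.8
Slice 5: Δl = 2.6/cos27.7° = 2.937 m; N'_5 = 206·cos27.7° = 182.4; c'Δl = 2.64; W sinα = 95.8
Slice 6: Δl = 1.8/cos40.2° = 2.357 m; N'_6 = 94·cos40.2° = 71.8; c'Δl = 2.12; W sinα = 60.7
Slice 7: Δl = 1.6/cos51.7° = 2.582 m; N'_7 = 33·cos51.7° = 20.5; c'Δl = 2.32; W sinα = 25.9
Σc'Δl = 15.1 kN/m; ΣN' = 811.3 kN/m; ΣW sinα = 234.8 kN/m
Resisting = 15.1 + 811.3·tan20.7° = 15.1 + 306.6 = 321.6 kN/m
FS = 321.6 / 234.8 = 1.370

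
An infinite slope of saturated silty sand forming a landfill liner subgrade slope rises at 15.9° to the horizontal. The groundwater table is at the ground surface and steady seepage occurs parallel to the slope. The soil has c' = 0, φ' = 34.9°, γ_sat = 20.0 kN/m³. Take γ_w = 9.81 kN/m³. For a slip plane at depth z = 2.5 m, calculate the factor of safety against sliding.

FS = 1.25

With seepage parallel to the slope and the water table at the surface, the effective normal stress on the slip plane uses the buoyant unit weight γ' = γ_sat − γ_w while the driving shear stress uses γ_sat:
FS = [c' + γ' z cos²β tanφ'] / [γ_sat z sinβ cosβ]
(For c' = 0 this reduces to FS = (γ'/γ_sat)·tanφ'/tanβ.)
γ' = 20.0 − 9.81 = 10.19 kN/m³
Numerator = 0.0 + 10.19·2.5·cos²15.9°·tan34.9° = 0.0 + 10.19·2.5·0.9249·0.6976 = 16.438 kPa
Denominator = 20.0·2.5·sin15.9°·cos15.9° = 20.0·2.5·0.2740·0.9617 = 13.174 kPa
FS = 16.438 / 13.174 = 1.248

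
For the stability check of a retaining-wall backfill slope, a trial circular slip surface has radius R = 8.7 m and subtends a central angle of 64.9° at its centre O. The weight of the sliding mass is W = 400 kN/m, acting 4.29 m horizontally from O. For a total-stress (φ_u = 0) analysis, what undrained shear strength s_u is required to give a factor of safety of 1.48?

FS = s_u·L_a·R / (W·d), so s_u = FS·W·d / (L_a·R).
Arc length L_a = R·θ = 8.7·(64.9°·π/180) = 8.7·1.1327 = 9.85 m
s_u = 1.48·400·4.29 / (9.85·8.7) = 2539.7 / 85.74 = 29.62 kPa

s_u = 29.6 kPa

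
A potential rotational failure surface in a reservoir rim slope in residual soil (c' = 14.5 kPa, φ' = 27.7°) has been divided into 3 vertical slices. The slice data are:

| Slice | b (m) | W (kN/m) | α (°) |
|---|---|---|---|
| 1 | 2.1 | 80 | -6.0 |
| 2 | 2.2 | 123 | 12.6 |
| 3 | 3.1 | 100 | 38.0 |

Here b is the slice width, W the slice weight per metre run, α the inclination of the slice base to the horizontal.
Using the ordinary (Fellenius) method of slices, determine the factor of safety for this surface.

FS = 3.33

Ordinary method of slices: FS = Σ[c'·Δl_i + (W_i cosα_i)·tanφ'] / Σ W_i sinα_i, with Δl_i = b_i / cosα_i.
Slice 1: Δl = 2.1/cos(-6.0°) = 2.112 m; N'_1 = 80·cos(-6.0°) = 79.6; c'Δl = 30.62; W sinα = -8.4
Slice 2: Δl = 2.2/cos12.6° = 2.254 m; N'_2 = 123·cos12.6° = 120.0; c'Δl = 32.69; W sinα = 26.8
Slice 3: Δl = 3.1/cos38.0° = 3.934 m; N'_3 = 100·cos38.0° = 78.8; c'Δl = 57.04; W sinα = 61.6
Σc'Δl = 120.3 kN/m; ΣN' = 278.4 kN/m; ΣW sinα = 80.0 kN/m
Resisting = 120.3 + 278.4·tan27.7° = 120.3 + 146.2 = 266.5 kN/m
FS = 266.5 / 80.0 = 3.330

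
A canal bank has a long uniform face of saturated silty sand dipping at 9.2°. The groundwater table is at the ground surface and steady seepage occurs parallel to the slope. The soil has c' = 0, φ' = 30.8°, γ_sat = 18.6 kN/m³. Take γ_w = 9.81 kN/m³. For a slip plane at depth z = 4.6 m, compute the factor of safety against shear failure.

FS = 1.74

With seepage parallel to the slope and the water table at the surface, the effective normal stress on the slip plane uses the buoyant unit weight γ' = γ_sat − γ_w while the driving shear stress uses γ_sat:
FS = [c' + γ' z cos²β tanφ'] / [γ_sat z sinβ cosβ]
(For c' = 0 this reduces to FS = (γ'/γ_sat)·tanφ'/tanβ.)
γ' = 18.6 − 9.81 = 8.79 kN/m³
Numerator = 0.0 + 8.79·4.6·cos²9.2°·tan30.8° = 0.0 + 8.79·4.6·0.9744·0.5961 = 23.487 kPa
Denominator = 18.6·4.6·sin9.2°·cos9.2° = 18.6·4.6·0.1599·0.9871 = 13.503 kPa
FS = 23.487 / 13.503 = 1.739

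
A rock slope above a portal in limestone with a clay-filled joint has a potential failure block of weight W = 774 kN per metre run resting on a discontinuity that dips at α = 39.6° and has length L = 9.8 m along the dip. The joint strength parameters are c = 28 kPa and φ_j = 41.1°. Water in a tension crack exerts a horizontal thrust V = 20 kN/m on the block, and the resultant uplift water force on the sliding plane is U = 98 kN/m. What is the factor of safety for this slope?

Resolving the block weight along and normal to the plane and applying the Mohr–Coulomb strength on the joint:
N' = W cosα − U − V sinα = 774·cos39.6° − 98 − 20·sin39.6° = 485.6 kN/m
Driving force T = W sinα + V cosα = 774·sin39.6° + 20·cos39.6° = 508.8 kN/m
Resisting force R = c·L + N'·tanφ_j = 28·9.8 + 485.6·tan41.1° = 274.4 + 423.6 = 698.0 kN/m
FS = R / T = 698.0 / 508.8 = 1.372

FS = 1.37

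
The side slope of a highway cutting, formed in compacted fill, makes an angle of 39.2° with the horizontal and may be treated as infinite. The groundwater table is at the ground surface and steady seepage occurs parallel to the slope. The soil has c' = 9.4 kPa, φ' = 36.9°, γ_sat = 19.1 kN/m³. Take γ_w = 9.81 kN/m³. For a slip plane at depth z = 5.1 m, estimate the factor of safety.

With seepage parallel to the slope and the water table at the surface, the effective normal stress on the slip plane uses the buoyant unit weight γ' = γ_sat − γ_w while the driving shear stress uses γ_sat:
FS = [c' + γ' z cos²β tanφ'] / [γ_sat z sinβ cosβ]
γ' = 19.1 − 9.81 = 9.29 kN/m³
Numerator = 9.4 + 9.29·5.1·cos²39.2°·tan36.9° = 9.4 + 9.29·5.1·0.6005·0.7508 = 30.763 kPa
Denominator = 19.1·5.1·sin39.2°·cos39.2° = 19.1·5.1·0.6320·0.7749 = 47.710 kPa
FS = 30.763 / 47.710 = 0.645

FS = 0.64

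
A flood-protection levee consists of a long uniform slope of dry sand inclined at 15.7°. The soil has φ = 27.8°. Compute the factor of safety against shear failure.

For a dry cohesionless infinite slope the factor of safety is FS = tanφ / tanβ.
FS = tan27.8° / tan15.7° = 0.5272 / 0.2811 = 1.876

FS = 1.88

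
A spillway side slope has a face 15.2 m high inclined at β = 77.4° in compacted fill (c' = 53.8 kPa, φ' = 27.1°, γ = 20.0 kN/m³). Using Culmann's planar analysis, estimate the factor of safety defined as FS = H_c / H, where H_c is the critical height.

H_c = (4c'/γ) · sinβ cosφ' / [1 − cos(β − φ')]
    = (4·53.8/20.0) · sin77.4°·cos27.1° / [1 − cos50.3°]
    = 10.760 · 0.8688 / 0.3612 = 25.88 m
FS = H_c / H = 25.88 / 15.2 = 1.703

FS = 1.70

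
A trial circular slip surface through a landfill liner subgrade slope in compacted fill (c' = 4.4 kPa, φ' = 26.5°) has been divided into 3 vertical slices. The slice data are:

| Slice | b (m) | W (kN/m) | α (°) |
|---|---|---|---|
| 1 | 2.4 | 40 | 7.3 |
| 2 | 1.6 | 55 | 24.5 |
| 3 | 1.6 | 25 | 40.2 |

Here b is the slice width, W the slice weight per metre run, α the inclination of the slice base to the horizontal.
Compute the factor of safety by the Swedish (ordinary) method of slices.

Ordinary method of slices: FS = Σ[c'·Δl_i + (W_i cosα_i)·tanφ'] / Σ W_i sinα_i, with Δl_i = b_i / cosα_i.
Slice 1: Δl = 2.4/cos7.3° = 2.420 m; N'_1 = 40·cos7.3° = 39.7; c'Δl = 10.65; W sinα = 5.1
Slice 2: Δl = 1.6/cos24.5° = 1.758 m; N'_2 = 55·cos24.5° = 50.0; c'Δl = 7.74; W sinα = 22.8
Slice 3: Δl = 1.6/cos40.2° = 2.095 m; N'_3 = 25·cos40.2° = 19.1; c'Δl = 9.22; W sinα = 16.1
Σc'Δl = 27.6 kN/m; ΣN' = 108.8 kN/m; ΣW sinα = 44.0 kN/m
Resisting = 27.6 + 108.8·tan26.5° = 27.6 + 54.3 = 81.9 kN/m
FS = 81.9 / 44.0 = 1.859

FS = 1.86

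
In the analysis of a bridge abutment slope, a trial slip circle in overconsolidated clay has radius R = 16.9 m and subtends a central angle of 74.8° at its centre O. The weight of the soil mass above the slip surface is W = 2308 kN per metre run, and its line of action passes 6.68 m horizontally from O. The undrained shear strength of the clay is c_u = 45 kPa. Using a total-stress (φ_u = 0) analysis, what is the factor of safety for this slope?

FS = 1.09

Taking moments about the centre O, the resisting moment is provided by the undrained shear strength acting along the arc:
Arc length L_a = R·θ = 16.9·(74.8°·π/180) = 16.9·1.3055 = 22.06 m
M_R = c_u·L_a·R = 45·22.06·16.9 = 16779.0 kN·m/m
M_D = W·d = 2308·6.68 = 15417.4 kN·m/m
FS = M_R / M_D = 16779.0 / 15417.4 = 1.088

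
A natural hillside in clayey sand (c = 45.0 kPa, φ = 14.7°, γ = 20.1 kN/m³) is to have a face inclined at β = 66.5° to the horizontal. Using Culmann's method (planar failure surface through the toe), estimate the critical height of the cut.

Culmann's analysis gives the critical failure plane at α_cr = (β + φ)/2 = (66.5 + 14.7)/2 = 40.6°, and the critical height
H_c = (4c/γ) · sinβ cosφ / [1 − cos(β − φ)]
    = (4·45.0/20.1) · sin66.5°·cos14.7° / [1 − cos(51.8°)]
    = 8.955 · 0.9171·0.9673 / [1 − 0.6184]
    = 8.955 · 0.8870 / 0.3816
    = 20.82 m

H_c = 20.82 m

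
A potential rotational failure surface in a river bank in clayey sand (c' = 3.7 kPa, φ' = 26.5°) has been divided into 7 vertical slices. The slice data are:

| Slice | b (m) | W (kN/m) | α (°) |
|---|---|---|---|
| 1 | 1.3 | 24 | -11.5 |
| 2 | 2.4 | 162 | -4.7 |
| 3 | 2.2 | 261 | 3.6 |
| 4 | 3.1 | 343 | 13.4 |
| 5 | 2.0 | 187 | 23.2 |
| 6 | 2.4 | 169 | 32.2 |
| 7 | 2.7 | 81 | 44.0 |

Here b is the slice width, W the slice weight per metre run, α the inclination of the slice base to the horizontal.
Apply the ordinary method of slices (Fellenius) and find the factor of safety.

FS = 2.15

Ordinary method of slices: FS = Σ[c'·Δl_i + (W_i cosα_i)·tanφ'] / Σ W_i sinα_i, with Δl_i = b_i / cosα_i.
Slice 1: Δl = 1.3/cos(-11.5°) = 1.327 m; N'_1 = 24·cos(-11.5°) = 23.5; c'Δl = 4.91; W sinα = -4.8
Slice 2: Δl = 2.4/cos(-4.7°) = 2.408 m; N'_2 = 162·cos(-4.7°) = 161.5; c'Δl = 8.91; W sinα = -13.3
Slice 3: Δl = 2.2/cos3.6° = 2.204 m; N'_3 = 261·cos3.6° = 260.5; c'Δl = 8.16; W sinα = 16.4
Slice 4: Δl = 3.1/cos13.4° = 3.187 m; N'_4 = 343·cos13.4° = 333.7; c'Δl = 11.79; W sinα = 79.5
Slice 5: Δl = 2.0/cos23.2° = 2.176 m; N'_5 = 187·cos23.2° = 171.9; c'Δl = 8.05; W sinα = 73.7
Slice 6: Δl = 2.4/cos32.2° = 2.836 m; N'_6 = 169·cos32.2° = 143.0; c'Δl = 10.49; W sinα = 90.1
Slice 7: Δl = 2.7/cos44.0° = 3.753 m; N'_7 = 81·cos44.0° = 58.3; c'Δl = 13.89; W sinα = 56.3
Σc'Δl = 66.2 kN/m; ΣN' = 1152.3 kN/m; ΣW sinα = 297.8 kN/m
Resisting = 66.2 + 1152.3·tan26.5° = 66.2 + 574.5 = 640.7 kN/m
FS = 640.7 / 297.8 = 2.151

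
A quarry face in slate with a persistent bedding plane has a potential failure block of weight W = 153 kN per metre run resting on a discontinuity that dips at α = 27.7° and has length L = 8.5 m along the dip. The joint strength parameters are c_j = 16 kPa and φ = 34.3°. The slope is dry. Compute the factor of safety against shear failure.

Resolving the block weight along and normal to the plane and applying the Mohr–Coulomb strength on the joint:
N' = W cosα = 153·cos27.7° = 135.5 kN/m
Driving force T = W sinα = 153·sin27.7° = 71.1 kN/m
Resisting force R = c_j·L + N'·tanφ = 16·8.5 + 135.5·tan34.3° = 136.0 + 92.4 = 228.4 kN/m
FS = R / T = 228.4 / 71.1 = 3.212

FS = 3.21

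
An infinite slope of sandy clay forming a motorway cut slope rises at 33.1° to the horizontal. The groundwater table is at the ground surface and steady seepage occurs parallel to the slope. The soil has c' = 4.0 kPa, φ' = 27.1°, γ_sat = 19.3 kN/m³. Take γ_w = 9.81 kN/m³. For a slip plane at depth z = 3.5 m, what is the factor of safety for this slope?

With seepage parallel to the slope and the water table at the surface, the effective normal stress on the slip plane uses the buoyant unit weight γ' = γ_sat − γ_w while the driving shear stress uses γ_sat:
FS = [c' + γ' z cos²β tanφ'] / [γ_sat z sinβ cosβ]
γ' = 19.3 − 9.81 = 9.49 kN/m³
Numerator = 4.0 + 9.49·3.5·cos²33.1°·tan27.1° = 4.0 + 9.49·3.5·0.7018·0.5117 = 15.928 kPa
Denominator = 19.3·3.5·sin33.1°·cos33.1° = 19.3·3.5·0.5461·0.8377 = 30.903 kPa
FS = 15.928 / 30.903 = 0.515

FS = 0.52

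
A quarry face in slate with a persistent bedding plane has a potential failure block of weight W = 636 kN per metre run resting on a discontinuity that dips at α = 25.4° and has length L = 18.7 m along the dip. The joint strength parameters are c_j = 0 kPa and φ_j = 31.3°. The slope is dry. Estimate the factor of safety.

Resolving the block weight along and normal to the plane and applying the Mohr–Coulomb strength on the joint:
N' = W cosα = 636·cos25.4° = 574.5 kN/m
Driving force T = W sinα = 636·sin25.4° = 272.8 kN/m
Resisting force R = c_j·L + N'·tanφ_j = 0·18.7 + 574.5·tan31.3° = 0.0 + 349.3 = 349.3 kN/m
FS = R / T = 349.3 / 272.8 = 1.280

FS = 1.28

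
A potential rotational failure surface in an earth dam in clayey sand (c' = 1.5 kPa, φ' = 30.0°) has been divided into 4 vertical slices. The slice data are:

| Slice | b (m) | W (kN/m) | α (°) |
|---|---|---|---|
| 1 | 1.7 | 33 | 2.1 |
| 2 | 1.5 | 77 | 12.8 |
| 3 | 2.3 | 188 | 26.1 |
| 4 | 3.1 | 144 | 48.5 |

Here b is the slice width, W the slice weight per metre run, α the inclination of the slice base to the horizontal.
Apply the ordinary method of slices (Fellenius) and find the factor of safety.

Ordinary method of slices: FS = Σ[c'·Δl_i + (W_i cosα_i)·tanφ'] / Σ W_i sinα_i, with Δl_i = b_i / cosα_i.
Slice 1: Δl = 1.7/cos2.1° = 1.701 m; N'_1 = 33·cos2.1° = 33.0; c'Δl = 2.55; W sinα = 1.2
Slice 2: Δl = 1.5/cos12.8° = 1.538 m; N'_2 = 77·cos12.8° = 75.1; c'Δl = 2.31; W sinα = 17.1
Slice 3: Δl = 2.3/cos26.1° = 2.561 m; N'_3 = 188·cos26.1° = 168.8; c'Δl = 3.84; W sinα = 82.7
Slice 4: Δl = 3.1/cos48.5° = 4.678 m; N'_4 = 144·cos48.5° = 95.4; c'Δl = 7.02; W sinα = 107.8
Σc'Δl = 15.7 kN/m; ΣN' = 372.3 kN/m; ΣW sinα = 208.8 kN/m
Resisting = 15.7 + 372.3·tan30.0° = 15.7 + 215.0 = 230.7 kN/m
FS = 230.7 / 208.8 = 1.105

FS = 1.10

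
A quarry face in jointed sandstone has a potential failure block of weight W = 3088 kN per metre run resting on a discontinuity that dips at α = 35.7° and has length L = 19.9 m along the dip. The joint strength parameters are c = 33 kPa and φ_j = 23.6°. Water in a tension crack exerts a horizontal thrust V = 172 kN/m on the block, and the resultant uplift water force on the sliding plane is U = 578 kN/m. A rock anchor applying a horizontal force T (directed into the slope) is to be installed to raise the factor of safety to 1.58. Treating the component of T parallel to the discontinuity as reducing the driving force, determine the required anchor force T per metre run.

T = 1048 kN/m

Resolving forces along and normal to the sliding plane, with the horizontal anchor force T adding T·sinα to the effective normal force and T·cosα acting up the plane against the driving force:
FS = [cL + (W cosα − U − V sinα + T sinα) tanφ_j] / [W sinα + V cosα − T cosα]
Without the anchor: N' = 1829.3 kN/m, driving T_d = 1941.7 kN/m, resisting R = 33·19.9 + 1829.3·tan23.6° = 1455.9 kN/m, FS = 0.75.
Setting FS = 1.58 and solving for T:
1.58·(1941.7 − T cos35.7°) = 1455.9 + T sin35.7°·tan23.6°
T·(sin35.7°·tan23.6° + 1.58·cos35.7°) = 1.58·1941.7 − 1455.9
T·(0.5835·0.4369 + 1.58·0.8121) = 3067.8 − 1455.9 = 1611.9
T·1.5380 = 1611.9
T = 1048.0 kN/m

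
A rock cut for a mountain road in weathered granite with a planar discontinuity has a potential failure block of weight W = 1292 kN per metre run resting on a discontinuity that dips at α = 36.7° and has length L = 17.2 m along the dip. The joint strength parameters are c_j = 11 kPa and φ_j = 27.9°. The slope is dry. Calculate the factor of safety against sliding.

FS = 0.96

Resolving the block weight along and normal to the plane and applying the Mohr–Coulomb strength on the joint:
N' = W cosα = 1292·cos36.7° = 1035.9 kN/m
Driving force T = W sinα = 1292·sin36.7° = 772.1 kN/m
Resisting force R = c_j·L + N'·tanφ_j = 11·17.2 + 1035.9·tan27.9° = 189.2 + 548.5 = 737.7 kN/m
FS = R / T = 737.7 / 772.1 = 0.955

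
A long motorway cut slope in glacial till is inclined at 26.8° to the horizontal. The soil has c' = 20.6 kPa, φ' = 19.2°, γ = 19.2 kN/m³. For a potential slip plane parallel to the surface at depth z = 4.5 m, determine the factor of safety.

FS = 1.28

For an infinite slope with a slip plane parallel to the surface (no pore pressure): FS = [c' + γz cos²β tanφ'] / [γz sinβ cosβ].
γz = 19.2·4.5 = 86.40 kN/m²
Numerator = 20.6 + 86.40·cos²26.8°·tan19.2° = 20.6 + 86.40·0.7967·0.3482 = 44.571 kPa
Denominator = 86.40·sin26.8°·cos26.8° = 86.40·0.4509·0.8926 = 34.771 kPa
FS = 44.571 / 34.771 = 1.282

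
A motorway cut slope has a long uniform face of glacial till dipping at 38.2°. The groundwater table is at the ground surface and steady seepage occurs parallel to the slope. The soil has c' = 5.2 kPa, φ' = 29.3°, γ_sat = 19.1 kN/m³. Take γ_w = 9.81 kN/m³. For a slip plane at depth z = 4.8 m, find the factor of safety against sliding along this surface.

FS = 0.46

With seepage parallel to the slope and the water table at the surface, the effective normal stress on the slip plane uses the buoyant unit weight γ' = γ_sat − γ_w while the driving shear stress uses γ_sat:
FS = [c' + γ' z cos²β tanφ'] / [γ_sat z sinβ cosβ]
γ' = 19.1 − 9.81 = 9.29 kN/m³
Numerator = 5.2 + 9.29·4.8·cos²38.2°·tan29.3° = 5.2 + 9.29·4.8·0.6176·0.5612 = 20.654 kPa
Denominator = 19.1·4.8·sin38.2°·cos38.2° = 19.1·4.8·0.6184·0.7859 = 44.555 kPa
FS = 20.654 / 44.555 = 0.464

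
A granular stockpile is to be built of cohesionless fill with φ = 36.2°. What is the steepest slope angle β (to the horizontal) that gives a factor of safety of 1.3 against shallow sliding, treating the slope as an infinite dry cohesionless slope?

β = 29.4°

For an infinite dry cohesionless slope FS = tanφ/tanβ, so tanβ = tanφ / FS.
tanβ = tan36.2° / 1.3 = 0.7319 / 1.3 = 0.5630
β = arctan(0.5630) = 29.38°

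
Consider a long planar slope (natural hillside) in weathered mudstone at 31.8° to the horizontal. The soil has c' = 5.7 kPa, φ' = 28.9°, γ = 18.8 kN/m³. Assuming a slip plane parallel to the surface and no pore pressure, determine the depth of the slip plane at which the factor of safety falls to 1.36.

z = 1.44 m

Setting FS = 1.36 in FS = [c' + γz cos²β tanφ'] / [γz sinβ cosβ] and solving for z:
z = c' / [γ cosβ (FS·sinβ − cosβ·tanφ')]
  = 5.7 / [18.8·cos31.8°·(1.36·sin31.8° − cos31.8°·tan28.9°)]
  = 5.7 / [18.8·0.8499·(1.36·0.5270 − 0.8499·0.5520)]
  = 5.7 / 3.9545 = 1.441 m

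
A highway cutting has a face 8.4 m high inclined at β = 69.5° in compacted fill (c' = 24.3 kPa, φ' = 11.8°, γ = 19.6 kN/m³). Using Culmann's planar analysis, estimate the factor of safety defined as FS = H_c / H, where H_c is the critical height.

FS = 1.16

H_c = (4c'/γ) · sinβ cosφ' / [1 − cos(β − φ')]
    = (4·24.3/19.6) · sin69.5°·cos11.8° / [1 − cos57.7°]
    = 4.959 · 0.9169 / 0.4656 = 9.76 m
FS = H_c / H = 9.76 / 8.4 = 1.162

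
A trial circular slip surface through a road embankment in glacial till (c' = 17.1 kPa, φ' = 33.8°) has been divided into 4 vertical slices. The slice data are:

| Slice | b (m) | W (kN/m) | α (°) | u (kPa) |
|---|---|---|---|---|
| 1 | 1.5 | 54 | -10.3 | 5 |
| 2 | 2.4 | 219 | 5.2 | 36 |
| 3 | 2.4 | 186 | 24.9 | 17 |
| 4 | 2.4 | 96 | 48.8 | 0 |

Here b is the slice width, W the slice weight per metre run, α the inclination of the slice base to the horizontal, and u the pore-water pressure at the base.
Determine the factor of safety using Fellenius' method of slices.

FS = 2.60

Ordinary method of slices: FS = Σ[c'·Δl_i + (W_i cosα_i − u_i·Δl_i)·tanφ'] / Σ W_i sinα_i, with Δl_i = b_i / cosα_i.
Slice 1: Δl = 1.5/cos(-10.3°) = 1.525 m; N'_1 = 54·cos(-10.3°) − 5·1.525 = 45.5; c'Δl = 26.07; W sinα = -9.7
Slice 2: Δl = 2.4/cos5.2° = 2.410 m; N'_2 = 219·cos5.2° − 36·2.410 = 131.3; c'Δl = 41.21; W sinα = 19.8
Slice 3: Δl = 2.4/cos24.9° = 2.646 m; N'_3 = 186·cos24.9° − 17·2.646 = 123.7; c'Δl = 45.25; W sinα = 78.3
Slice 4: Δl = 2.4/cos48.8° = 3.644 m; N'_4 = 96·cos48.8° − 0·3.644 = 63.2; c'Δl = 62.31; W sinα = 72.2
Σc'Δl = 174.8 kN/m; ΣN' = 363.8 kN/m; ΣW sinα = 160.7 kN/m
Resisting = 174.8 + 363.8·tan33.8° = 174.8 + 243.6 = 418.4 kN/m
FS = 418.4 / 160.7 = 2.603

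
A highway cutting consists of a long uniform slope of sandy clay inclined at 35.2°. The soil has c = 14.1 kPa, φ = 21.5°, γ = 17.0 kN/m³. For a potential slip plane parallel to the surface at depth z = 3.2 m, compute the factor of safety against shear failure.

FS = 1.11

For an infinite slope with a slip plane parallel to the surface (no pore pressure): FS = [c + γz cos²β tanφ] / [γz sinβ cosβ].
γz = 17.0·3.2 = 54.40 kN/m²
Numerator = 14.1 + 54.40·cos²35.2°·tan21.5° = 14.1 + 54.40·0.6677·0.3939 = 28.409 kPa
Denominator = 54.40·sin35.2°·cos35.2° = 54.40·0.5764·0.8171 = 25.624 kPa
FS = 28.409 / 25.624 = 1.109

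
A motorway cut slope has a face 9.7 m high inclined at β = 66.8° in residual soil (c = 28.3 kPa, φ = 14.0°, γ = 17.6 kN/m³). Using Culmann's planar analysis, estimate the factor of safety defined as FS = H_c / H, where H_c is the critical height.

H_c = (4c/γ) · sinβ cosφ / [1 − cos(β − φ)]
    = (4·28.3/17.6) · sin66.8°·cos14.0° / [1 − cos52.8°]
    = 6.432 · 0.8918 / 0.3954 = 14.51 m
FS = H_c / H = 14.51 / 9.7 = 1.496

FS = 1.50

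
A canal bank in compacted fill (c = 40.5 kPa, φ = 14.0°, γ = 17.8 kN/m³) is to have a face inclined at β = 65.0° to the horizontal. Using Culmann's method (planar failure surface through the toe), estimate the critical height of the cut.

Culmann's analysis gives the critical failure plane at α_cr = (β + φ)/2 = (65.0 + 14.0)/2 = 39.5°, and the critical height
H_c = (4c/γ) · sinβ cosφ / [1 − cos(β − φ)]
    = (4·40.5/17.8) · sin65.0°·cos14.0° / [1 − cos(51.0°)]
    = 9.101 · 0.9063·0.9703 / [1 − 0.6293]
    = 9.101 · 0.8794 / 0.3707
    = 21.59 m

H_c = 21.59 m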